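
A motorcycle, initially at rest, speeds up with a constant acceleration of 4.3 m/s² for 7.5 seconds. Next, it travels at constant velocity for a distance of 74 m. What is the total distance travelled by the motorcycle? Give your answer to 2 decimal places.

194.94 m

Phase 1 (accelerating): v₀ = 0 m/s, a = 4.3 m/s².
v = v₀ + at = 0 + (4.3)(7.5) = 32.2 m/s
Δx = v₀t + ½at² = 0·7.5 + 0.5·4.3·7.5² = 121 m

Phase 2 (constant speed): v₀ = 32.2 m/s, a = 0 m/s².
Constant speed: t = d/v = 74/32.2 = 2.29 s
Total distance = 121 + 74.0 = 195 m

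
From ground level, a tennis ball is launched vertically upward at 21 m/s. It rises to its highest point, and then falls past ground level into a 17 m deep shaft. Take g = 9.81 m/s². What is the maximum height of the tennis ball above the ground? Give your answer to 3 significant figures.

Phase 1 (rising): v₀ = 21.0 m/s, a = -9.81 m/s².
v = v₀ + at → t = (0 − 21.0) / -9.81 = 2.14 s
v² = v₀² + 2aΔx → Δx = (0² − 21.0²)/(2·-9.81) = 22.5 m
Maximum height = 22.5 m

22.5 m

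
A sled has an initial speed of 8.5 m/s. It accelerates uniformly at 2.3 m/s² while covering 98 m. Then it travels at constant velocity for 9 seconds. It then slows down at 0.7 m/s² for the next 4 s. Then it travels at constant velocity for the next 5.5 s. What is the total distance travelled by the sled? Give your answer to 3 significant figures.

500 m

Phase 1 (accelerating): v₀ = 8.50 m/s, a = 2.3 m/s².
v² = v₀² + 2aΔx = 8.50² + 2·2.3·98 = 523 → v = 22.9 m/s
t = (v − v₀)/a = (22.9 − 8.50)/2.3 = 6.25 s

Phase 2 (constant speed): v₀ = 22.9 m/s, a = 0 m/s².
v = v₀ + at = 22.9 + (0)(9) = 22.9 m/s
Δx = v₀t + ½at² = 22.9·9 + 0.5·0·9² = 206 m

Phase 3 (decelerating): v₀ = 22.9 m/s, a = -0.7 m/s².
v = v₀ + at = 22.9 + (-0.7)(4) = 20.1 m/s
Δx = v₀t + ½at² = 22.9·4 + 0.5·-0.7·4² = 85.9 m

Phase 4 (constant speed): v₀ = 20.1 m/s, a = 0 m/s².
v = v₀ + at = 20.1 + (0)(5.5) = 20.1 m/s
Δx = v₀t + ½at² = 20.1·5.5 + 0.5·0·5.5² = 110 m
Total distance = 98.0 + 206 + 85.9 + 110 = 500 m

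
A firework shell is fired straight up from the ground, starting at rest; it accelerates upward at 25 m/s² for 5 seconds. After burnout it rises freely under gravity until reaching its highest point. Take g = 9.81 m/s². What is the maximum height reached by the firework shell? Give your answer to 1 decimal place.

Phase 1 (powered ascent): v₀ = 0 m/s, a = 25 m/s².
v = v₀ + at = 0 + (25)(5) = 125 m/s
Δx = v₀t + ½at² = 0·5 + 0.5·25·5² = 312 m

Phase 2 (coasting upward): v₀ = 125 m/s, a = -9.81 m/s².
v = v₀ + at → t = (0 − 125) / -9.81 = 12.7 s
v² = v₀² + 2aΔx → Δx = (0² − 125²)/(2·-9.81) = 796 m
Maximum height = 312 + 796 = 1110 m

1108.9 m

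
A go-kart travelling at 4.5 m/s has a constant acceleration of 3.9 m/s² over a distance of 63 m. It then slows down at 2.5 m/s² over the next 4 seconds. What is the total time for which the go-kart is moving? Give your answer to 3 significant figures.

Phase 1 (accelerating): v₀ = 4.50 m/s, a = 3.9 m/s².
v² = v₀² + 2aΔx = 4.50² + 2·3.9·63 = 512 → v = 22.6 m/s
t = (v − v₀)/a = (22.6 − 4.50)/3.9 = 4.65 s

Phase 2 (decelerating): v₀ = 22.6 m/s, a = -2.5 m/s².
v = v₀ + at = 22.6 + (-2.5)(4) = 12.6 m/s
Δx = v₀t + ½at² = 22.6·4 + 0.5·-2.5·4² = 70.5 m
Total time = 4.65 + 4.00 = 8.65 s

8.65 s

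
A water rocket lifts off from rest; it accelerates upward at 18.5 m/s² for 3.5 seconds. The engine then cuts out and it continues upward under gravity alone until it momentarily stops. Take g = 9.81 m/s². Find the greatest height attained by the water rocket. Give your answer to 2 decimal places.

Phase 1 (powered ascent): v₀ = 0 m/s, a = 18.5 m/s².
v = v₀ + at = 0 + (18.5)(3.5) = 64.8 m/s
Δx = v₀t + ½at² = 0·3.5 + 0.5·18.5·3.5² = 113 m

Phase 2 (coasting upward): v₀ = 64.8 m/s, a = -9.81 m/s².
v = v₀ + at → t = (0 − 64.8) / -9.81 = 6.60 s
v² = v₀² + 2aΔx → Δx = (0² − 64.8²)/(2·-9.81) = 214 m
Maximum height = 113 + 214 = 327 m

327.00 m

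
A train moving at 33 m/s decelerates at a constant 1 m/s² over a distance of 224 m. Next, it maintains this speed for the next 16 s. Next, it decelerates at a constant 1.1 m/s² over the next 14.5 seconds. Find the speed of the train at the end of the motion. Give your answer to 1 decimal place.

Phase 1 (decelerating): v₀ = 33.0 m/s, a = -1 m/s².
v² = v₀² + 2aΔx = 33.0² + 2·-1·224 = 641 → v = 25.3 m/s
t = (v − v₀)/a = (25.3 − 33.0)/-1 = 7.68 s

Phase 2 (constant speed): v₀ = 25.3 m/s, a = 0 m/s².
v = v₀ + at = 25.3 + (0)(16) = 25.3 m/s
Δx = v₀t + ½at² = 25.3·16 + 0.5·0·16² = 405 m

Phase 3 (decelerating): v₀ = 25.3 m/s, a = -1.1 m/s².
v = v₀ + at = 25.3 + (-1.1)(14.5) = 9.37 m/s
Δx = v₀t + ½at² = 25.3·14.5 + 0.5·-1.1·14.5² = 251 m
Final speed = 9.37 m/s

9.4 m/s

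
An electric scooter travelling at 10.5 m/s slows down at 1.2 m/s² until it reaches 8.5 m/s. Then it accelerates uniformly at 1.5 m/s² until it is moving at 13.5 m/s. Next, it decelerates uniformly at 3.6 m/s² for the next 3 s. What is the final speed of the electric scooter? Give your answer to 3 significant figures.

Phase 1 (decelerating): v₀ = 10.5 m/s, a = -1.2 m/s².
v = v₀ + at → t = (8.5 − 10.5) / -1.2 = 1.67 s
v² = v₀² + 2aΔx → Δx = (8.5² − 10.5²)/(2·-1.2) = 15.8 m

Phase 2 (accelerating): v₀ = 8.50 m/s, a = 1.5 m/s².
v = v₀ + at → t = (13.5 − 8.50) / 1.5 = 3.33 s
v² = v₀² + 2aΔx → Δx = (13.5² − 8.50²)/(2·1.5) = 36.7 m

Phase 3 (decelerating): v₀ = 13.5 m/s, a = -3.6 m/s².
v = v₀ + at = 13.5 + (-3.6)(3) = 2.70 m/s
Δx = v₀t + ½at² = 13.5·3 + 0.5·-3.6·3² = 24.3 m
Final speed = 2.70 m/s

2.70 m/s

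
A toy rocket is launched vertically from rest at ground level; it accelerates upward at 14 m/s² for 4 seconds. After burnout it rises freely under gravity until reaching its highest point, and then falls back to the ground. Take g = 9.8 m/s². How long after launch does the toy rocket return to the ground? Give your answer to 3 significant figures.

17.2 s

Phase 1 (powered ascent): v₀ = 0 m/s, a = 14 m/s².
v = v₀ + at = 0 + (14)(4) = 56.0 m/s
Δx = v₀t + ½at² = 0·4 + 0.5·14·4² = 112 m

Phase 2 (coasting upward): v₀ = 56.0 m/s, a = -9.8 m/s².
v = v₀ + at → t = (0 − 56.0) / -9.8 = 5.71 s
v² = v₀² + 2aΔx → Δx = (0² − 56.0²)/(2·-9.8) = 160 m

Phase 3 (free fall): v₀ = 0 m/s, a = -9.8 m/s².
Falls 272 m from rest: t = √(2·272/9.8) = 7.45 s; v = g·t = 73.0 m/s.
Total time = 4.00 + 5.71 + 7.45 = 17.2 s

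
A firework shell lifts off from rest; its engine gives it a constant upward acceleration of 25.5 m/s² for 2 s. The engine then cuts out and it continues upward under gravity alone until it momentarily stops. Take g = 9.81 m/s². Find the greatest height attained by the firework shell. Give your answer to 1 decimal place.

183.6 m

Phase 1 (powered ascent): v₀ = 0 m/s, a = 25.5 m/s².
v = v₀ + at = 0 + (25.5)(2) = 51.0 m/s
Δx = v₀t + ½at² = 0·2 + 0.5·25.5·2² = 51.0 m

Phase 2 (coasting upward): v₀ = 51.0 m/s, a = -9.81 m/s².
v = v₀ + at → t = (0 − 51.0) / -9.81 = 5.20 s
v² = v₀² + 2aΔx → Δx = (0² − 51.0²)/(2·-9.81) = 133 m
Maximum height = 51.0 + 133 = 184 m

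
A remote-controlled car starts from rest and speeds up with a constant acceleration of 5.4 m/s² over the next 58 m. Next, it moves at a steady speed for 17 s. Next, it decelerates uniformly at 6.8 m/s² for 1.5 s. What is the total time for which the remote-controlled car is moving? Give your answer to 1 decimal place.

23.1 s

Phase 1 (accelerating): v₀ = 0 m/s, a = 5.4 m/s².
v² = v₀² + 2aΔx = 0² + 2·5.4·58 = 626 → v = 25.0 m/s
t = (v − v₀)/a = (25.0 − 0)/5.4 = 4.63 s

Phase 2 (constant speed): v₀ = 25.0 m/s, a = 0 m/s².
v = v₀ + at = 25.0 + (0)(17) = 25.0 m/s
Δx = v₀t + ½at² = 25.0·17 + 0.5·0·17² = 425 m

Phase 3 (decelerating): v₀ = 25.0 m/s, a = -6.8 m/s².
v = v₀ + at = 25.0 + (-6.8)(1.5) = 14.8 m/s
Δx = v₀t + ½at² = 25.0·1.5 + 0.5·-6.8·1.5² = 29.9 m
Total time = 4.63 + 17.0 + 1.50 = 23.1 s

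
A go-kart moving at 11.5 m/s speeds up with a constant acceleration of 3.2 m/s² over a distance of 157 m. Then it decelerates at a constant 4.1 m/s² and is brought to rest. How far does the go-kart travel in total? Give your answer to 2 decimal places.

295.66 m

Phase 1 (accelerating): v₀ = 11.5 m/s, a = 3.2 m/s².
v² = v₀² + 2aΔx = 11.5² + 2·3.2·157 = 1140 → v = 33.7 m/s
t = (v − v₀)/a = (33.7 − 11.5)/3.2 = 6.94 s

Phase 2 (decelerating): v₀ = 33.7 m/s, a = -4.1 m/s².
v = v₀ + at → t = (0 − 33.7) / -4.1 = 8.22 s
v² = v₀² + 2aΔx → Δx = (0² − 33.7²)/(2·-4.1) = 139 m
Total distance = 157 + 139 = 296 m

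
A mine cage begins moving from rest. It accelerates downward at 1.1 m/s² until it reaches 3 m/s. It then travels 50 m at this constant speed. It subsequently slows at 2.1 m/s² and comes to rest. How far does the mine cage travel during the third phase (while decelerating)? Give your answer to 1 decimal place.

Phase 1 (accelerating): v₀ = 0 m/s, a = 1.1 m/s².
v = v₀ + at → t = (3 − 0) / 1.1 = 2.73 s
v² = v₀² + 2aΔx → Δx = (3² − 0²)/(2·1.1) = 4.09 m

Phase 2 (constant speed): v₀ = 3.00 m/s, a = 0 m/s².
Constant speed: t = d/v = 50/3.00 = 16.7 s

Phase 3 (decelerating): v₀ = 3.00 m/s, a = -2.1 m/s².
v = v₀ + at → t = (0 − 3.00) / -2.1 = 1.43 s
v² = v₀² + 2aΔx → Δx = (0² − 3.00²)/(2·-2.1) = 2.14 m
Distance in phase 3 = 2.14 m

2.1 m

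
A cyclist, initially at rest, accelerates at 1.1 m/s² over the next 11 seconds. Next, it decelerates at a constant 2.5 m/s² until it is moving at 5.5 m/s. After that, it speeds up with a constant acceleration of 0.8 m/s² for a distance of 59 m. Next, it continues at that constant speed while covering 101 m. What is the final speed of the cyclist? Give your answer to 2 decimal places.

Phase 1 (accelerating): v₀ = 0 m/s, a = 1.1 m/s².
v = v₀ + at = 0 + (1.1)(11) = 12.1 m/s
Δx = v₀t + ½at² = 0·11 + 0.5·1.1·11² = 66.6 m

Phase 2 (decelerating): v₀ = 12.1 m/s, a = -2.5 m/s².
v = v₀ + at → t = (5.5 − 12.1) / -2.5 = 2.64 s
v² = v₀² + 2aΔx → Δx = (5.5² − 12.1²)/(2·-2.5) = 23.2 m

Phase 3 (accelerating): v₀ = 5.50 m/s, a = 0.8 m/s².
v² = v₀² + 2aΔx = 5.50² + 2·0.8·59 = 125 → v = 11.2 m/s
t = (v − v₀)/a = (11.2 − 5.50)/0.8 = 7.08 s

Phase 4 (constant speed): v₀ = 11.2 m/s, a = 0 m/s².
Constant speed: t = d/v = 101/11.2 = 9.05 s
Final speed = 11.2 m/s

11.16 m/s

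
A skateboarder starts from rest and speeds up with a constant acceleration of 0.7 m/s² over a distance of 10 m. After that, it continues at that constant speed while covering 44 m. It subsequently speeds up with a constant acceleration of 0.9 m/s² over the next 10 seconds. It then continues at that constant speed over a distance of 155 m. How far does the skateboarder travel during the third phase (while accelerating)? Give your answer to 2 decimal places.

Phase 1 (accelerating): v₀ = 0 m/s, a = 0.7 m/s².
v² = v₀² + 2aΔx = 0² + 2·0.7·10 = 14.0 → v = 3.74 m/s
t = (v − v₀)/a = (3.74 − 0)/0.7 = 5.35 s

Phase 2 (constant speed): v₀ = 3.74 m/s, a = 0 m/s².
Constant speed: t = d/v = 44/3.74 = 11.8 s

Phase 3 (accelerating): v₀ = 3.74 m/s, a = 0.9 m/s².
v = v₀ + at = 3.74 + (0.9)(10) = 12.7 m/s
Δx = v₀t + ½at² = 3.74·10 + 0.5·0.9·10² = 82.4 m
Distance in phase 3 = 82.4 m

82.42 m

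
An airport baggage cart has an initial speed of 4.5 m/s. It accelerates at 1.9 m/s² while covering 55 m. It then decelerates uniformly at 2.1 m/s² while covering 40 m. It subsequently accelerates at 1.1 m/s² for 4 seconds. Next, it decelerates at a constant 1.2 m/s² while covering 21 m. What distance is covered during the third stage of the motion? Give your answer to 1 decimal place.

Phase 1 (accelerating): v₀ = 4.50 m/s, a = 1.9 m/s².
v² = v₀² + 2aΔx = 4.50² + 2·1.9·55 = 229 → v = 15.1 m/s
t = (v − v₀)/a = (15.1 − 4.50)/1.9 = 5.60 s

Phase 2 (decelerating): v₀ = 15.1 m/s, a = -2.1 m/s².
v² = v₀² + 2aΔx = 15.1² + 2·-2.1·40 = 61.2 → v = 7.83 m/s
t = (v − v₀)/a = (7.83 − 15.1)/-2.1 = 3.48 s

Phase 3 (accelerating): v₀ = 7.83 m/s, a = 1.1 m/s².
v = v₀ + at = 7.83 + (1.1)(4) = 12.2 m/s
Δx = v₀t + ½at² = 7.83·4 + 0.5·1.1·4² = 40.1 m
Distance in phase 3 = 40.1 m

40.1 m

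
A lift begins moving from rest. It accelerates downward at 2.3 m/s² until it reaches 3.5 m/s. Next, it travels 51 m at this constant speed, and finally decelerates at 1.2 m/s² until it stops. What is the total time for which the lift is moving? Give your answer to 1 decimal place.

Phase 1 (accelerating): v₀ = 0 m/s, a = 2.3 m/s².
v = v₀ + at → t = (3.5 − 0) / 2.3 = 1.52 s
v² = v₀² + 2aΔx → Δx = (3.5² − 0²)/(2·2.3) = 2.66 m

Phase 2 (constant speed): v₀ = 3.50 m/s, a = 0 m/s².
Constant speed: t = d/v = 51/3.50 = 14.6 s

Phase 3 (decelerating): v₀ = 3.50 m/s, a = -1.2 m/s².
v = v₀ + at → t = (0 − 3.50) / -1.2 = 2.92 s
v² = v₀² + 2aΔx → Δx = (0² − 3.50²)/(2·-1.2) = 5.10 m
Total time = 1.52 + 14.6 + 2.92 = 19.0 s

19.0 s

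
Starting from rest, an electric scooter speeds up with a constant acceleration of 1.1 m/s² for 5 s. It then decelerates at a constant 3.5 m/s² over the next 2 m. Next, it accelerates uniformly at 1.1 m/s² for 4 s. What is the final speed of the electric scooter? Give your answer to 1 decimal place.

Phase 1 (accelerating): v₀ = 0 m/s, a = 1.1 m/s².
v = v₀ + at = 0 + (1.1)(5) = 5.50 m/s
Δx = v₀t + ½at² = 0·5 + 0.5·1.1·5² = 13.8 m

Phase 2 (decelerating): v₀ = 5.50 m/s, a = -3.5 m/s².
v² = v₀² + 2aΔx = 5.50² + 2·-3.5·2 = 16.2 → v = 4.03 m/s
t = (v − v₀)/a = (4.03 − 5.50)/-3.5 = 0.420 s

Phase 3 (accelerating): v₀ = 4.03 m/s, a = 1.1 m/s².
v = v₀ + at = 4.03 + (1.1)(4) = 8.43 m/s
Δx = v₀t + ½at² = 4.03·4 + 0.5·1.1·4² = 24.9 m
Final speed = 8.43 m/s

8.4 m/s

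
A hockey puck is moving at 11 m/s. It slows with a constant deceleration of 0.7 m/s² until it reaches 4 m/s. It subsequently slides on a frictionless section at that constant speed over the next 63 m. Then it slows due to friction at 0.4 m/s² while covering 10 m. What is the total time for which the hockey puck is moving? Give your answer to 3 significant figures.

Phase 1 (decelerating): v₀ = 11.0 m/s, a = -0.7 m/s².
v = v₀ + at → t = (4 − 11.0) / -0.7 = 10.0 s
v² = v₀² + 2aΔx → Δx = (4² − 11.0²)/(2·-0.7) = 75.0 m

Phase 2 (constant speed): v₀ = 4.00 m/s, a = 0 m/s².
Constant speed: t = d/v = 63/4.00 = 15.8 s

Phase 3 (decelerating): v₀ = 4.00 m/s, a = -0.4 m/s².
v² = v₀² + 2aΔx = 4.00² + 2·-0.4·10 = 8.00 → v = 2.83 m/s
t = (v − v₀)/a = (2.83 − 4.00)/-0.4 = 2.93 s
Total time = 10.0 + 15.8 + 2.93 = 28.7 s

28.7 s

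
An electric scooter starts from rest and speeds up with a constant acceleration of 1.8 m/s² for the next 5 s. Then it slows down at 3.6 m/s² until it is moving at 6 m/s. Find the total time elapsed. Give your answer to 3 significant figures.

5.83 s

Phase 1 (accelerating): v₀ = 0 m/s, a = 1.8 m/s².
v = v₀ + at = 0 + (1.8)(5) = 9.00 m/s
Δx = v₀t + ½at² = 0·5 + 0.5·1.8·5² = 22.5 m

Phase 2 (decelerating): v₀ = 9.00 m/s, a = -3.6 m/s².
v = v₀ + at → t = (6 − 9.00) / -3.6 = 0.833 s
v² = v₀² + 2aΔx → Δx = (6² − 9.00²)/(2·-3.6) = 6.25 m
Total time = 5.00 + 0.833 = 5.83 s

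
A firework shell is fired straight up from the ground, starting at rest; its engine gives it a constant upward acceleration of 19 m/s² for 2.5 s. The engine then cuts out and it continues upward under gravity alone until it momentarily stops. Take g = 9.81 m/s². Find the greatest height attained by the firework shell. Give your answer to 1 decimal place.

Phase 1 (powered ascent): v₀ = 0 m/s, a = 19 m/s².
v = v₀ + at = 0 + (19)(2.5) = 47.5 m/s
Δx = v₀t + ½at² = 0·2.5 + 0.5·19·2.5² = 59.4 m

Phase 2 (coasting upward): v₀ = 47.5 m/s, a = -9.81 m/s².
v = v₀ + at → t = (0 − 47.5) / -9.81 = 4.84 s
v² = v₀² + 2aΔx → Δx = (0² − 47.5²)/(2·-9.81) = 115 m
Maximum height = 59.4 + 115 = 174 m

174.4 m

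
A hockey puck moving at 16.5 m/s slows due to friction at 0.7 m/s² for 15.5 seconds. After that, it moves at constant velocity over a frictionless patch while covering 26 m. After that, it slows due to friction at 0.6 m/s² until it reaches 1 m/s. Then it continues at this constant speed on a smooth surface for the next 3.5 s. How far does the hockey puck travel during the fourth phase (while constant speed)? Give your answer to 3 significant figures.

3.50 m

Phase 1 (decelerating): v₀ = 16.5 m/s, a = -0.7 m/s².
v = v₀ + at = 16.5 + (-0.7)(15.5) = 5.65 m/s
Δx = v₀t + ½at² = 16.5·15.5 + 0.5·-0.7·15.5² = 172 m

Phase 2 (constant speed): v₀ = 5.65 m/s, a = 0 m/s².
Constant speed: t = d/v = 26/5.65 = 4.60 s

Phase 3 (decelerating): v₀ = 5.65 m/s, a = -0.6 m/s².
v = v₀ + at → t = (1 − 5.65) / -0.6 = 7.75 s
v² = v₀² + 2aΔx → Δx = (1² − 5.65²)/(2·-0.6) = 25.8 m

Phase 4 (constant speed): v₀ = 1.00 m/s, a = 0 m/s².
v = v₀ + at = 1.00 + (0)(3.5) = 1.00 m/s
Δx = v₀t + ½at² = 1.00·3.5 + 0.5·0·3.5² = 3.50 m
Distance in phase 4 = 3.50 m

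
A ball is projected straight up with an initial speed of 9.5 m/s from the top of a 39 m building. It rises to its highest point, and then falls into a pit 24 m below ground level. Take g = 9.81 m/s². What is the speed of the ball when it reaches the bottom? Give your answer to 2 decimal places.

36.42 m/s

Phase 1 (rising): v₀ = 9.50 m/s, a = -9.81 m/s².
v = v₀ + at → t = (0 − 9.50) / -9.81 = 0.968 s
v² = v₀² + 2aΔx → Δx = (0² − 9.50²)/(2·-9.81) = 4.60 m

Phase 2 (falling): v₀ = 0 m/s, a = -9.81 m/s².
Falls 67.6 m from rest: t = √(2·67.6/9.81) = 3.71 s; v = g·t = 36.4 m/s.
Final speed = 36.4 m/s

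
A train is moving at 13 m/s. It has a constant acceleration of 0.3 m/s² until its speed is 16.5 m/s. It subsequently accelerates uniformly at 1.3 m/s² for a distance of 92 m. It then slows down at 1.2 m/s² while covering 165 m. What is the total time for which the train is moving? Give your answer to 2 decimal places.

Phase 1 (accelerating): v₀ = 13.0 m/s, a = 0.3 m/s².
v = v₀ + at → t = (16.5 − 13.0) / 0.3 = 11.7 s
v² = v₀² + 2aΔx → Δx = (16.5² − 13.0²)/(2·0.3) = 172 m

Phase 2 (accelerating): v₀ = 16.5 m/s, a = 1.3 m/s².
v² = v₀² + 2aΔx = 16.5² + 2·1.3·92 = 511 → v = 22.6 m/s
t = (v − v₀)/a = (22.6 − 16.5)/1.3 = 4.70 s

Phase 3 (decelerating): v₀ = 22.6 m/s, a = -1.2 m/s².
v² = v₀² + 2aΔx = 22.6² + 2·-1.2·165 = 115 → v = 10.7 m/s
t = (v − v₀)/a = (10.7 − 22.6)/-1.2 = 9.89 s
Total time = 11.7 + 4.70 + 9.89 = 26.3 s

26.26 s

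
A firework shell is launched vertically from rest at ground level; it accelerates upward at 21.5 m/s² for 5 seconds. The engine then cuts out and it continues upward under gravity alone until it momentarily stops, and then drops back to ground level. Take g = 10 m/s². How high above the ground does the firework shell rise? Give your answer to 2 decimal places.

Phase 1 (powered ascent): v₀ = 0 m/s, a = 21.5 m/s².
v = v₀ + at = 0 + (21.5)(5) = 108 m/s
Δx = v₀t + ½at² = 0·5 + 0.5·21.5·5² = 269 m

Phase 2 (coasting upward): v₀ = 108 m/s, a = -10 m/s².
v = v₀ + at → t = (0 − 108) / -10 = 10.8 s
v² = v₀² + 2aΔx → Δx = (0² − 108²)/(2·-10) = 578 m
Maximum height = 269 + 578 = 847 m

846.56 m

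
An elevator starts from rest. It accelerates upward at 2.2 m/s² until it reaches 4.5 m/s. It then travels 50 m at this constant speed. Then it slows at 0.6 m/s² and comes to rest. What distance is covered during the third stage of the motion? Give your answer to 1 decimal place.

Phase 1 (accelerating): v₀ = 0 m/s, a = 2.2 m/s².
v = v₀ + at → t = (4.5 − 0) / 2.2 = 2.05 s
v² = v₀² + 2aΔx → Δx = (4.5² − 0²)/(2·2.2) = 4.60 m

Phase 2 (constant speed): v₀ = 4.50 m/s, a = 0 m/s².
Constant speed: t = d/v = 50/4.50 = 11.1 s

Phase 3 (decelerating): v₀ = 4.50 m/s, a = -0.6 m/s².
v = v₀ + at → t = (0 − 4.50) / -0.6 = 7.50 s
v² = v₀² + 2aΔx → Δx = (0² − 4.50²)/(2·-0.6) = 16.9 m
Distance in phase 3 = 16.9 m

16.9 m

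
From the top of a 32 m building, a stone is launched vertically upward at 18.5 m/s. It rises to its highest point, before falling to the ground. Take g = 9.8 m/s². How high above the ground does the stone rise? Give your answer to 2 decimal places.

49.46 m

Phase 1 (rising): v₀ = 18.5 m/s, a = -9.8 m/s².
v = v₀ + at → t = (0 − 18.5) / -9.8 = 1.89 s
v² = v₀² + 2aΔx → Δx = (0² − 18.5²)/(2·-9.8) = 17.5 m
Maximum height = 32 + 17.5 = 49.5 m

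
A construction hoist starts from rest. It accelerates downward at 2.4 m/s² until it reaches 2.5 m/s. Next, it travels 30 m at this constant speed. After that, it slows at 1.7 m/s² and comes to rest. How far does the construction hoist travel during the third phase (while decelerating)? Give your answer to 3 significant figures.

Phase 1 (accelerating): v₀ = 0 m/s, a = 2.4 m/s².
v = v₀ + at → t = (2.5 − 0) / 2.4 = 1.04 s
v² = v₀² + 2aΔx → Δx = (2.5² − 0²)/(2·2.4) = 1.30 m

Phase 2 (constant speed): v₀ = 2.50 m/s, a = 0 m/s².
Constant speed: t = d/v = 30/2.50 = 12.0 s

Phase 3 (decelerating): v₀ = 2.50 m/s, a = -1.7 m/s².
v = v₀ + at → t = (0 − 2.50) / -1.7 = 1.47 s
v² = v₀² + 2aΔx → Δx = (0² − 2.50²)/(2·-1.7) = 1.84 m
Distance in phase 3 = 1.84 m

1.84 m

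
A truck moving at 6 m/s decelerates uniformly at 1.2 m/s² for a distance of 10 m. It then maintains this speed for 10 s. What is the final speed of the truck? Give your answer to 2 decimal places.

3.46 m/s

Phase 1 (decelerating): v₀ = 6.00 m/s, a = -1.2 m/s².
v² = v₀² + 2aΔx = 6.00² + 2·-1.2·10 = 12.0 → v = 3.46 m/s
t = (v − v₀)/a = (3.46 − 6.00)/-1.2 = 2.11 s

Phase 2 (constant speed): v₀ = 3.46 m/s, a = 0 m/s².
v = v₀ + at = 3.46 + (0)(10) = 3.46 m/s
Δx = v₀t + ½at² = 3.46·10 + 0.5·0·10² = 34.6 m
Final speed = 3.46 m/s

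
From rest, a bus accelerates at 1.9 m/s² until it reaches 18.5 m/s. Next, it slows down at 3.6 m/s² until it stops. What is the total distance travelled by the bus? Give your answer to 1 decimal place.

137.6 m

Phase 1 (accelerating): v₀ = 0 m/s, a = 1.9 m/s².
v = v₀ + at → t = (18.5 − 0) / 1.9 = 9.74 s
v² = v₀² + 2aΔx → Δx = (18.5² − 0²)/(2·1.9) = 90.1 m

Phase 2 (decelerating): v₀ = 18.5 m/s, a = -3.6 m/s².
v = v₀ + at → t = (0 − 18.5) / -3.6 = 5.14 s
v² = v₀² + 2aΔx → Δx = (0² − 18.5²)/(2·-3.6) = 47.5 m
Total distance = 90.1 + 47.5 = 138 m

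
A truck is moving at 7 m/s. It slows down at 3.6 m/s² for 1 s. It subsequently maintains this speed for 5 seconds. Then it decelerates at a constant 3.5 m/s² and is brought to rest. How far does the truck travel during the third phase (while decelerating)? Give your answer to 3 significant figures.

1.65 m

Phase 1 (decelerating): v₀ = 7.00 m/s, a = -3.6 m/s².
v = v₀ + at = 7.00 + (-3.6)(1) = 3.40 m/s
Δx = v₀t + ½at² = 7.00·1 + 0.5·-3.6·1² = 5.20 m

Phase 2 (constant speed): v₀ = 3.40 m/s, a = 0 m/s².
v = v₀ + at = 3.40 + (0)(5) = 3.40 m/s
Δx = v₀t + ½at² = 3.40·5 + 0.5·0·5² = 17.0 m

Phase 3 (decelerating): v₀ = 3.40 m/s, a = -3.5 m/s².
v = v₀ + at → t = (0 − 3.40) / -3.5 = 0.971 s
v² = v₀² + 2aΔx → Δx = (0² − 3.40²)/(2·-3.5) = 1.65 m
Distance in phase 3 = 1.65 m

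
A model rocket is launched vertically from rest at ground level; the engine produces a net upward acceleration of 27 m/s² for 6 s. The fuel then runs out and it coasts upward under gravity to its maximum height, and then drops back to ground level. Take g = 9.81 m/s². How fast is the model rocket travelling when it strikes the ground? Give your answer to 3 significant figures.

189 m/s

Phase 1 (powered ascent): v₀ = 0 m/s, a = 27 m/s².
v = v₀ + at = 0 + (27)(6) = 162 m/s
Δx = v₀t + ½at² = 0·6 + 0.5·27·6² = 486 m

Phase 2 (coasting upward): v₀ = 162 m/s, a = -9.81 m/s².
v = v₀ + at → t = (0 − 162) / -9.81 = 16.5 s
v² = v₀² + 2aΔx → Δx = (0² − 162²)/(2·-9.81) = 1340 m

Phase 3 (free fall): v₀ = 0 m/s, a = -9.81 m/s².
Falls 1820 m from rest: t = √(2·1820/9.81) = 19.3 s; v = g·t = 189 m/s.
Impact speed = 189 m/s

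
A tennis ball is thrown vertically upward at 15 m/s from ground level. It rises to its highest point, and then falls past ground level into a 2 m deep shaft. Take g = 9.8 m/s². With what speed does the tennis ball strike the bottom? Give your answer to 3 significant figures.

16.3 m/s

Phase 1 (rising): v₀ = 15.0 m/s, a = -9.8 m/s².
v = v₀ + at → t = (0 − 15.0) / -9.8 = 1.53 s
v² = v₀² + 2aΔx → Δx = (0² − 15.0²)/(2·-9.8) = 11.5 m

Phase 2 (falling): v₀ = 0 m/s, a = -9.8 m/s².
Falls 13.5 m from rest: t = √(2·13.5/9.8) = 1.66 s; v = g·t = 16.3 m/s.
Final speed = 16.3 m/s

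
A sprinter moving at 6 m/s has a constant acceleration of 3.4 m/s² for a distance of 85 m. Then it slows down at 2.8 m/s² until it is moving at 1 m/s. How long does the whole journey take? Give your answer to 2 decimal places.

Phase 1 (accelerating): v₀ = 6.00 m/s, a = 3.4 m/s².
v² = v₀² + 2aΔx = 6.00² + 2·3.4·85 = 614 → v = 24.8 m/s
t = (v − v₀)/a = (24.8 − 6.00)/3.4 = 5.52 s

Phase 2 (decelerating): v₀ = 24.8 m/s, a = -2.8 m/s².
v = v₀ + at → t = (1 − 24.8) / -2.8 = 8.49 s
v² = v₀² + 2aΔx → Δx = (1² − 24.8²)/(2·-2.8) = 109 m
Total time = 5.52 + 8.49 = 14.0 s

14.02 s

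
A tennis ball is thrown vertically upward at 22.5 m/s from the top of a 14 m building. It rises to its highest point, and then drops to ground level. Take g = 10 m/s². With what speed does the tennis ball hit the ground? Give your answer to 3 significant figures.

Phase 1 (rising): v₀ = 22.5 m/s, a = -10 m/s².
v = v₀ + at → t = (0 − 22.5) / -10 = 2.25 s
v² = v₀² + 2aΔx → Δx = (0² − 22.5²)/(2·-10) = 25.3 m

Phase 2 (falling): v₀ = 0 m/s, a = -10 m/s².
Falls 39.3 m from rest: t = √(2·39.3/10) = 2.80 s; v = g·t = 28.0 m/s.
Final speed = 28.0 m/s

28.0 m/s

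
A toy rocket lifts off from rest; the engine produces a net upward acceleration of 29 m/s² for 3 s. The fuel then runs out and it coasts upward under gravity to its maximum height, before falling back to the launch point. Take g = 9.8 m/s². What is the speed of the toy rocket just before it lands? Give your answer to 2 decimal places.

100.63 m/s

Phase 1 (powered ascent): v₀ = 0 m/s, a = 29 m/s².
v = v₀ + at = 0 + (29)(3) = 87.0 m/s
Δx = v₀t + ½at² = 0·3 + 0.5·29·3² = 130 m

Phase 2 (coasting upward): v₀ = 87.0 m/s, a = -9.8 m/s².
v = v₀ + at → t = (0 − 87.0) / -9.8 = 8.88 s
v² = v₀² + 2aΔx → Δx = (0² − 87.0²)/(2·-9.8) = 386 m

Phase 3 (free fall): v₀ = 0 m/s, a = -9.8 m/s².
Falls 517 m from rest: t = √(2·517/9.8) = 10.3 s; v = g·t = 101 m/s.
Impact speed = 101 m/s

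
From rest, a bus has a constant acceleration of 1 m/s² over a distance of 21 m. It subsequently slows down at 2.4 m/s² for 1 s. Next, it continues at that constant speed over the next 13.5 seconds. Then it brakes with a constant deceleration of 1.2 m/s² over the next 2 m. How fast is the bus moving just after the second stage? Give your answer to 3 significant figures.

Phase 1 (accelerating): v₀ = 0 m/s, a = 1 m/s².
v² = v₀² + 2aΔx = 0² + 2·1·21 = 42.0 → v = 6.48 m/s
t = (v − v₀)/a = (6.48 − 0)/1 = 6.48 s

Phase 2 (decelerating): v₀ = 6.48 m/s, a = -2.4 m/s².
v = v₀ + at = 6.48 + (-2.4)(1) = 4.08 m/s
Δx = v₀t + ½at² = 6.48·1 + 0.5·-2.4·1² = 5.28 m
Speed at end of phase 2 = 4.08 m/s

4.08 m/s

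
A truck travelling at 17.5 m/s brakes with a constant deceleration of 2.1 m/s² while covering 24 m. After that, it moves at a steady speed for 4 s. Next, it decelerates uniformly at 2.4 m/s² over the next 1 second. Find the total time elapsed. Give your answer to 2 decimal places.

6.51 s

Phase 1 (decelerating): v₀ = 17.5 m/s, a = -2.1 m/s².
v² = v₀² + 2aΔx = 17.5² + 2·-2.1·24 = 205 → v = 14.3 m/s
t = (v − v₀)/a = (14.3 − 17.5)/-2.1 = 1.51 s

Phase 2 (constant speed): v₀ = 14.3 m/s, a = 0 m/s².
v = v₀ + at = 14.3 + (0)(4) = 14.3 m/s
Δx = v₀t + ½at² = 14.3·4 + 0.5·0·4² = 57.3 m

Phase 3 (decelerating): v₀ = 14.3 m/s, a = -2.4 m/s².
v = v₀ + at = 14.3 + (-2.4)(1) = 11.9 m/s
Δx = v₀t + ½at² = 14.3·1 + 0.5·-2.4·1² = 13.1 m
Total time = 1.51 + 4.00 + 1.00 = 6.51 s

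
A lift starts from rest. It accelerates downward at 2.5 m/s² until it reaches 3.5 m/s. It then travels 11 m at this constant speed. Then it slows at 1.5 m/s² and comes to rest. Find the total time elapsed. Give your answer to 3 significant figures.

6.88 s

Phase 1 (accelerating): v₀ = 0 m/s, a = 2.5 m/s².
v = v₀ + at → t = (3.5 − 0) / 2.5 = 1.40 s
v² = v₀² + 2aΔx → Δx = (3.5² − 0²)/(2·2.5) = 2.45 m

Phase 2 (constant speed): v₀ = 3.50 m/s, a = 0 m/s².
Constant speed: t = d/v = 11/3.50 = 3.14 s

Phase 3 (decelerating): v₀ = 3.50 m/s, a = -1.5 m/s².
v = v₀ + at → t = (0 − 3.50) / -1.5 = 2.33 s
v² = v₀² + 2aΔx → Δx = (0² − 3.50²)/(2·-1.5) = 4.08 m
Total time = 1.40 + 3.14 + 2.33 = 6.88 s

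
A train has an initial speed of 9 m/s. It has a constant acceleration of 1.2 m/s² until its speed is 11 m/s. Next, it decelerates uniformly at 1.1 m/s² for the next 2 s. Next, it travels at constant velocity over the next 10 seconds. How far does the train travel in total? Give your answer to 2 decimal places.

Phase 1 (accelerating): v₀ = 9.00 m/s, a = 1.2 m/s².
v = v₀ + at → t = (11 − 9.00) / 1.2 = 1.67 s
v² = v₀² + 2aΔx → Δx = (11² − 9.00²)/(2·1.2) = 16.7 m

Phase 2 (decelerating): v₀ = 11.0 m/s, a = -1.1 m/s².
v = v₀ + at = 11.0 + (-1.1)(2) = 8.80 m/s
Δx = v₀t + ½at² = 11.0·2 + 0.5·-1.1·2² = 19.8 m

Phase 3 (constant speed): v₀ = 8.80 m/s, a = 0 m/s².
v = v₀ + at = 8.80 + (0)(10) = 8.80 m/s
Δx = v₀t + ½at² = 8.80·10 + 0.5·0·10² = 88.0 m
Total distance = 16.7 + 19.8 + 88.0 = 124 m

124.47 m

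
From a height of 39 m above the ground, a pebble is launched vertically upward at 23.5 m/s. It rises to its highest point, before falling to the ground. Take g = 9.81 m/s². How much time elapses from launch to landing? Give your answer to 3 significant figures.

6.10 s

Phase 1 (rising): v₀ = 23.5 m/s, a = -9.81 m/s².
v = v₀ + at → t = (0 − 23.5) / -9.81 = 2.40 s
v² = v₀² + 2aΔx → Δx = (0² − 23.5²)/(2·-9.81) = 28.1 m

Phase 2 (falling): v₀ = 0 m/s, a = -9.81 m/s².
Falls 67.1 m from rest: t = √(2·67.1/9.81) = 3.70 s; v = g·t = 36.3 m/s.
Total time = 2.40 + 3.70 = 6.10 s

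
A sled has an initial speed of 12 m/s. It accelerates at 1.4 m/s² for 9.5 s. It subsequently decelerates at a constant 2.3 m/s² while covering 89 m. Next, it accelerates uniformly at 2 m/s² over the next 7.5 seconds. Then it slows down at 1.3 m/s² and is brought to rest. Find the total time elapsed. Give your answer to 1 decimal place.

44.6 s

Phase 1 (accelerating): v₀ = 12.0 m/s, a = 1.4 m/s².
v = v₀ + at = 12.0 + (1.4)(9.5) = 25.3 m/s
Δx = v₀t + ½at² = 12.0·9.5 + 0.5·1.4·9.5² = 177 m

Phase 2 (decelerating): v₀ = 25.3 m/s, a = -2.3 m/s².
v² = v₀² + 2aΔx = 25.3² + 2·-2.3·89 = 231 → v = 15.2 m/s
t = (v − v₀)/a = (15.2 − 25.3)/-2.3 = 4.40 s

Phase 3 (accelerating): v₀ = 15.2 m/s, a = 2 m/s².
v = v₀ + at = 15.2 + (2)(7.5) = 30.2 m/s
Δx = v₀t + ½at² = 15.2·7.5 + 0.5·2·7.5² = 170 m

Phase 4 (decelerating): v₀ = 30.2 m/s, a = -1.3 m/s².
v = v₀ + at → t = (0 − 30.2) / -1.3 = 23.2 s
v² = v₀² + 2aΔx → Δx = (0² − 30.2²)/(2·-1.3) = 351 m
Total time = 9.50 + 4.40 + 7.50 + 23.2 = 44.6 s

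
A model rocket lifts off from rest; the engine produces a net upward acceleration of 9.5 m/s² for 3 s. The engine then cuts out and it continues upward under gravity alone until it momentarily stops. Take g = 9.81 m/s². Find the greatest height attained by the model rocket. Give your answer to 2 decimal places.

Phase 1 (powered ascent): v₀ = 0 m/s, a = 9.5 m/s².
v = v₀ + at = 0 + (9.5)(3) = 28.5 m/s
Δx = v₀t + ½at² = 0·3 + 0.5·9.5·3² = 42.8 m

Phase 2 (coasting upward): v₀ = 28.5 m/s, a = -9.81 m/s².
v = v₀ + at → t = (0 − 28.5) / -9.81 = 2.91 s
v² = v₀² + 2aΔx → Δx = (0² − 28.5²)/(2·-9.81) = 41.4 m
Maximum height = 42.8 + 41.4 = 84.1 m

84.15 m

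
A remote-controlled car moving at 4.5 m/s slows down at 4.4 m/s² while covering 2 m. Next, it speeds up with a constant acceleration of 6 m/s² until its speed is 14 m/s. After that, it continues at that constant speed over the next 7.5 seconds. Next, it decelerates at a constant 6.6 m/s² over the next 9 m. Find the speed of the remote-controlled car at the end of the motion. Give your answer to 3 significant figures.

Phase 1 (decelerating): v₀ = 4.50 m/s, a = -4.4 m/s².
v² = v₀² + 2aΔx = 4.50² + 2·-4.4·2 = 2.65 → v = 1.63 m/s
t = (v − v₀)/a = (1.63 − 4.50)/-4.4 = 0.653 s

Phase 2 (accelerating): v₀ = 1.63 m/s, a = 6 m/s².
v = v₀ + at → t = (14 − 1.63) / 6 = 2.06 s
v² = v₀² + 2aΔx → Δx = (14² − 1.63²)/(2·6) = 16.1 m

Phase 3 (constant speed): v₀ = 14.0 m/s, a = 0 m/s².
v = v₀ + at = 14.0 + (0)(7.5) = 14.0 m/s
Δx = v₀t + ½at² = 14.0·7.5 + 0.5·0·7.5² = 105 m

Phase 4 (decelerating): v₀ = 14.0 m/s, a = -6.6 m/s².
v² = v₀² + 2aΔx = 14.0² + 2·-6.6·9 = 77.2 → v = 8.79 m/s
t = (v − v₀)/a = (8.79 − 14.0)/-6.6 = 0.790 s
Final speed = 8.79 m/s

8.79 m/s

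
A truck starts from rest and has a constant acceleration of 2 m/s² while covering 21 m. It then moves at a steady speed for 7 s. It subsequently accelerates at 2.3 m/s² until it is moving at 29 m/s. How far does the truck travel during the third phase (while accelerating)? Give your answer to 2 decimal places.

Phase 1 (accelerating): v₀ = 0 m/s, a = 2 m/s².
v² = v₀² + 2aΔx = 0² + 2·2·21 = 84.0 → v = 9.17 m/s
t = (v − v₀)/a = (9.17 − 0)/2 = 4.58 s

Phase 2 (constant speed): v₀ = 9.17 m/s, a = 0 m/s².
v = v₀ + at = 9.17 + (0)(7) = 9.17 m/s
Δx = v₀t + ½at² = 9.17·7 + 0.5·0·7² = 64.2 m

Phase 3 (accelerating): v₀ = 9.17 m/s, a = 2.3 m/s².
v = v₀ + at → t = (29 − 9.17) / 2.3 = 8.62 s
v² = v₀² + 2aΔx → Δx = (29² − 9.17²)/(2·2.3) = 165 m
Distance in phase 3 = 165 m

164.57 m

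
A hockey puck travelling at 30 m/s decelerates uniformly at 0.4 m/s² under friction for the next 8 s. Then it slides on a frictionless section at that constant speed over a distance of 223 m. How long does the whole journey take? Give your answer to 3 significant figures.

Phase 1 (decelerating): v₀ = 30.0 m/s, a = -0.4 m/s².
v = v₀ + at = 30.0 + (-0.4)(8) = 26.8 m/s
Δx = v₀t + ½at² = 30.0·8 + 0.5·-0.4·8² = 227 m

Phase 2 (constant speed): v₀ = 26.8 m/s, a = 0 m/s².
Constant speed: t = d/v = 223/26.8 = 8.32 s
Total time = 8.00 + 8.32 = 16.3 s

16.3 s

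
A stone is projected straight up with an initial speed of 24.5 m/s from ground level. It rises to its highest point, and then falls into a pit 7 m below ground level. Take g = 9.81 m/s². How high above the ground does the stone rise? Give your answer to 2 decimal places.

30.59 m

Phase 1 (rising): v₀ = 24.5 m/s, a = -9.81 m/s².
v = v₀ + at → t = (0 − 24.5) / -9.81 = 2.50 s
v² = v₀² + 2aΔx → Δx = (0² − 24.5²)/(2·-9.81) = 30.6 m
Maximum height = 30.6 m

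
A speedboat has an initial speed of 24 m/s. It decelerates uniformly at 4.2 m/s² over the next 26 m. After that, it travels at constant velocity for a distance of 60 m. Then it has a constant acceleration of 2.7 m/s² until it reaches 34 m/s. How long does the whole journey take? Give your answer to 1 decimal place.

10.0 s

Phase 1 (decelerating): v₀ = 24.0 m/s, a = -4.2 m/s².
v² = v₀² + 2aΔx = 24.0² + 2·-4.2·26 = 358 → v = 18.9 m/s
t = (v − v₀)/a = (18.9 − 24.0)/-4.2 = 1.21 s

Phase 2 (constant speed): v₀ = 18.9 m/s, a = 0 m/s².
Constant speed: t = d/v = 60/18.9 = 3.17 s

Phase 3 (accelerating): v₀ = 18.9 m/s, a = 2.7 m/s².
v = v₀ + at → t = (34 − 18.9) / 2.7 = 5.59 s
v² = v₀² + 2aΔx → Δx = (34² − 18.9²)/(2·2.7) = 148 m
Total time = 1.21 + 3.17 + 5.59 = 9.97 s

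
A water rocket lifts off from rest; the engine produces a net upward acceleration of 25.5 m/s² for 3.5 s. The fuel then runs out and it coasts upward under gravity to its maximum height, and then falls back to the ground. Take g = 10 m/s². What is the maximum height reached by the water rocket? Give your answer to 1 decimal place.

Phase 1 (powered ascent): v₀ = 0 m/s, a = 25.5 m/s².
v = v₀ + at = 0 + (25.5)(3.5) = 89.2 m/s
Δx = v₀t + ½at² = 0·3.5 + 0.5·25.5·3.5² = 156 m

Phase 2 (coasting upward): v₀ = 89.2 m/s, a = -10 m/s².
v = v₀ + at → t = (0 − 89.2) / -10 = 8.93 s
v² = v₀² + 2aΔx → Δx = (0² − 89.2²)/(2·-10) = 398 m
Maximum height = 156 + 398 = 554 m

554.5 m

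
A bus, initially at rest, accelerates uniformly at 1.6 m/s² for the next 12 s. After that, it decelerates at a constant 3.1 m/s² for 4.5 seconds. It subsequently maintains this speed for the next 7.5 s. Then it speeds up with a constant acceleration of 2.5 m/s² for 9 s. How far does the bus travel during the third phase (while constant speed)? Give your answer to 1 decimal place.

Phase 1 (accelerating): v₀ = 0 m/s, a = 1.6 m/s².
v = v₀ + at = 0 + (1.6)(12) = 19.2 m/s
Δx = v₀t + ½at² = 0·12 + 0.5·1.6·12² = 115 m

Phase 2 (decelerating): v₀ = 19.2 m/s, a = -3.1 m/s².
v = v₀ + at = 19.2 + (-3.1)(4.5) = 5.25 m/s
Δx = v₀t + ½at² = 19.2·4.5 + 0.5·-3.1·4.5² = 55.0 m

Phase 3 (constant speed): v₀ = 5.25 m/s, a = 0 m/s².
v = v₀ + at = 5.25 + (0)(7.5) = 5.25 m/s
Δx = v₀t + ½at² = 5.25·7.5 + 0.5·0·7.5² = 39.4 m
Distance in phase 3 = 39.4 m

39.4 m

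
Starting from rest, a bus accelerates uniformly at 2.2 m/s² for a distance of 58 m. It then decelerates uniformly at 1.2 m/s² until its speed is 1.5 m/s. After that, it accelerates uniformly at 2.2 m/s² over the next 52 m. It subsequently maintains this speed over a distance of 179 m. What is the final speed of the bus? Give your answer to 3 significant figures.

Phase 1 (accelerating): v₀ = 0 m/s, a = 2.2 m/s².
v² = v₀² + 2aΔx = 0² + 2·2.2·58 = 255 → v = 16.0 m/s
t = (v − v₀)/a = (16.0 − 0)/2.2 = 7.26 s

Phase 2 (decelerating): v₀ = 16.0 m/s, a = -1.2 m/s².
v = v₀ + at → t = (1.5 − 16.0) / -1.2 = 12.1 s
v² = v₀² + 2aΔx → Δx = (1.5² − 16.0²)/(2·-1.2) = 105 m

Phase 3 (accelerating): v₀ = 1.50 m/s, a = 2.2 m/s².
v² = v₀² + 2aΔx = 1.50² + 2·2.2·52 = 231 → v = 15.2 m/s
t = (v − v₀)/a = (15.2 − 1.50)/2.2 = 6.23 s

Phase 4 (constant speed): v₀ = 15.2 m/s, a = 0 m/s².
Constant speed: t = d/v = 179/15.2 = 11.8 s
Final speed = 15.2 m/s

15.2 m/s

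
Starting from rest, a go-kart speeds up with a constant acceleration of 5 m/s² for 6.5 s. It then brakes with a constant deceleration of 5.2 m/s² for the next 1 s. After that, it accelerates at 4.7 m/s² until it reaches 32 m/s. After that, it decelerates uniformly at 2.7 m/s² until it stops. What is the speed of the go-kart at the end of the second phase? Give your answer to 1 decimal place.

Phase 1 (accelerating): v₀ = 0 m/s, a = 5 m/s².
v = v₀ + at = 0 + (5)(6.5) = 32.5 m/s
Δx = v₀t + ½at² = 0·6.5 + 0.5·5·6.5² = 106 m

Phase 2 (decelerating): v₀ = 32.5 m/s, a = -5.2 m/s².
v = v₀ + at = 32.5 + (-5.2)(1) = 27.3 m/s
Δx = v₀t + ½at² = 32.5·1 + 0.5·-5.2·1² = 29.9 m
Speed at end of phase 2 = 27.3 m/s

27.3 m/s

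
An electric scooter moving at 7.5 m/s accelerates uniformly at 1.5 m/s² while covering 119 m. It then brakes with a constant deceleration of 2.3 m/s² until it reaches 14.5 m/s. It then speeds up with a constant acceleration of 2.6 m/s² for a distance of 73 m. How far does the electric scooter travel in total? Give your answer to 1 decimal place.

Phase 1 (accelerating): v₀ = 7.50 m/s, a = 1.5 m/s².
v² = v₀² + 2aΔx = 7.50² + 2·1.5·119 = 413 → v = 20.3 m/s
t = (v − v₀)/a = (20.3 − 7.50)/1.5 = 8.55 s

Phase 2 (decelerating): v₀ = 20.3 m/s, a = -2.3 m/s².
v = v₀ + at → t = (14.5 − 20.3) / -2.3 = 2.53 s
v² = v₀² + 2aΔx → Δx = (14.5² − 20.3²)/(2·-2.3) = 44.1 m

Phase 3 (accelerating): v₀ = 14.5 m/s, a = 2.6 m/s².
v² = v₀² + 2aΔx = 14.5² + 2·2.6·73 = 590 → v = 24.3 m/s
t = (v − v₀)/a = (24.3 − 14.5)/2.6 = 3.76 s
Total distance = 119 + 44.1 + 73.0 = 236 m

236.1 m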